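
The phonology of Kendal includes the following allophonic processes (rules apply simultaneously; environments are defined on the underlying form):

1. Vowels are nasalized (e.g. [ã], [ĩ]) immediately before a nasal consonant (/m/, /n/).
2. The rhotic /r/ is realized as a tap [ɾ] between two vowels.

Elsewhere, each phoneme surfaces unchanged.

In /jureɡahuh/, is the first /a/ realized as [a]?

Yes

/a/ (between /ɡ/ and /h/) is in the target of rule 1 but the environment (before a nasal consonant) is not met → [a].
The actual realization is [a], which matches [a].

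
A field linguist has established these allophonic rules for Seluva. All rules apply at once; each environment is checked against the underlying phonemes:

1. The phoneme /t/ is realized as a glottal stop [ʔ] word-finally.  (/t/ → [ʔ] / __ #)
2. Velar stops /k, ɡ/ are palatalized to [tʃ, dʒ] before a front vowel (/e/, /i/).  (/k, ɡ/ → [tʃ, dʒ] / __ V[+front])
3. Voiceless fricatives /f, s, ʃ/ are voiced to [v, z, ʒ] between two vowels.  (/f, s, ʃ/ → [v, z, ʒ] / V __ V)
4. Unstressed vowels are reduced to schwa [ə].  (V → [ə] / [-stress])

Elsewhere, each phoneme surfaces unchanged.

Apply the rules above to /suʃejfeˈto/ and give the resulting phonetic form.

/s/ (word-initial): rule 3 targets it, but not between two vowels → unchanged [s].
/u/ (between /s/ and /ʃ/): in an unstressed syllable, so rule 4 applies → [ə].
/ʃ/ — between /u/ and /e/, between two vowels — surfaces as [ʒ] (rule 3).
Rule 4 applies to /e/ (between /ʃ/ and /j/: in an unstressed syllable) → [ə].
/j/ stays [j].
/f/ — between /j/ and /e/; rule 3 does not apply here → [f].
/e/ meets the environment for rule 4 (in an unstressed syllable) → [ə].
/t/ (between /e/ and /o/): rule 1 targets it, but not word-finally → unchanged [t].
/o/ (word-final) fails the environment for rule 4, so it stays [o].

[səʒəjfəˈto]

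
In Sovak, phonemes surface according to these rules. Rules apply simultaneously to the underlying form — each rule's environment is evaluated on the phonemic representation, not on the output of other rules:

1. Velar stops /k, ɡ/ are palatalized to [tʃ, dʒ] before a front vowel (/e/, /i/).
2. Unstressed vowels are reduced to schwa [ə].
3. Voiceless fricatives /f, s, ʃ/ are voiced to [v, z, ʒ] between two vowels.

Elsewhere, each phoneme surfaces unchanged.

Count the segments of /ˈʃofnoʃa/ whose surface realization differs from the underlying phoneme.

Segments that undergo a rule: /o/ → [ə] (rule 2); /ʃ/ → [ʒ] (rule 3); /a/ → [ə] (rule 2).
All other segments surface unchanged.

3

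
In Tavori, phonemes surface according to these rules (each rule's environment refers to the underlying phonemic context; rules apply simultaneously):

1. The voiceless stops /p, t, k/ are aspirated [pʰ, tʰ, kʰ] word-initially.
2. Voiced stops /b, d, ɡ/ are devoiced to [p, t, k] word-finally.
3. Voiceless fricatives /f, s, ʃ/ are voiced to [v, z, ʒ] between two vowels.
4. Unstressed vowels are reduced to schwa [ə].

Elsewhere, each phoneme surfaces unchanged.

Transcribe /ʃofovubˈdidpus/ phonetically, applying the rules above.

/ʃ/ (word-initial) fails the environment for rule 3, so it stays [ʃ].
/o/ meets the environment for rule 4 (in an unstressed syllable) → [ə].
/f/ (between /o/ and /o/) occurs between two vowels → [v] by rule 3.
Rule 4 applies to /o/ (between /f/ and /v/: in an unstressed syllable) → [ə].
/u/ (between /v/ and /b/): in an unstressed syllable, so rule 4 applies → [ə].
/b/ (between /u/ and /d/) fails the environment for rule 2, so it stays [b].
/d/ — between /b/ and /i/; rule 2 does not apply here → [d].
/i/ (between /d/ and /d/) fails the environment for rule 4, so it stays [i].
/d/ — between /i/ and /p/; rule 2 does not apply here → [d].
/p/ (between /d/ and /u/) is in the target of rule 1 but the environment (word-initially) is not met → [p].
/u/ — between /p/ and /s/, in an unstressed syllable — surfaces as [ə] (rule 4).
/s/ — word-final; rule 3 does not apply here → [s].

[ʃəvəvəbˈdidpəs]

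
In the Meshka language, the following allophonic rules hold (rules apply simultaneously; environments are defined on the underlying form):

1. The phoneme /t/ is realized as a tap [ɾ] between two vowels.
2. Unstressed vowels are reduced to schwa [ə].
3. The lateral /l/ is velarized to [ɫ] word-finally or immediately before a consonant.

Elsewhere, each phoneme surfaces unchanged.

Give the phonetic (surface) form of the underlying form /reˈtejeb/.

[rəˈɾejəb]

/r/ — not in any rule's target class → [r].
/e/ (between /r/ and /t/) occurs in an unstressed syllable → [ə] by rule 2.
Rule 1 applies to /t/ (between /e/ and /e/: between two vowels) → [ɾ].
/e/ — between /t/ and /j/; rule 2 does not apply here → [e].
/j/ (between /e/ and /e/): no rule targets it → [j].
/e/ (between /j/ and /b/): in an unstressed syllable, so rule 2 applies → [ə].
/b/ — not in any rule's target class → [b].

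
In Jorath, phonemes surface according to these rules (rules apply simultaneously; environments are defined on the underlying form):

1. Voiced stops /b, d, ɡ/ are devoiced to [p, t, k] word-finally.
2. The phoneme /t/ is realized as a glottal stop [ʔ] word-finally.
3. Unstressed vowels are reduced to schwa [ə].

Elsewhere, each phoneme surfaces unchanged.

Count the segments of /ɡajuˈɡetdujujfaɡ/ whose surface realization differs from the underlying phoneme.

Segments that undergo a rule: /a/ → [ə] (rule 3); /u/ → [ə] (rule 3); /u/ → [ə] (rule 3); /u/ → [ə] (rule 3); /a/ → [ə] (rule 3); /ɡ/ → [k] (rule 1).
All other segments surface unchanged.

6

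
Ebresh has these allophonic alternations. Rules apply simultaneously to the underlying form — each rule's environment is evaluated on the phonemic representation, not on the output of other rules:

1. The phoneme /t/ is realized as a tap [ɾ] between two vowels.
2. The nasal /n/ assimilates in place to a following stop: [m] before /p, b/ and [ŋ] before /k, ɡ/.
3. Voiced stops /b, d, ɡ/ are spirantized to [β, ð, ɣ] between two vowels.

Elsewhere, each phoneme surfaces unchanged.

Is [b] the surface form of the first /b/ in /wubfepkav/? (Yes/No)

/b/ (between /u/ and /f/): rule 3 targets it, but not between two vowels → unchanged [b].
The actual realization is [b], which matches [b].

Yes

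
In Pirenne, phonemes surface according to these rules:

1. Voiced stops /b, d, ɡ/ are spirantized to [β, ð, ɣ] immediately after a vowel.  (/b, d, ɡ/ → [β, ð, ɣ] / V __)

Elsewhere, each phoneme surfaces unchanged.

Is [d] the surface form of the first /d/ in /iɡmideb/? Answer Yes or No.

No

/d/ — between /i/ and /e/, immediately after a vowel — surfaces as [ð] (rule 1).
The actual realization is [ð], not [d].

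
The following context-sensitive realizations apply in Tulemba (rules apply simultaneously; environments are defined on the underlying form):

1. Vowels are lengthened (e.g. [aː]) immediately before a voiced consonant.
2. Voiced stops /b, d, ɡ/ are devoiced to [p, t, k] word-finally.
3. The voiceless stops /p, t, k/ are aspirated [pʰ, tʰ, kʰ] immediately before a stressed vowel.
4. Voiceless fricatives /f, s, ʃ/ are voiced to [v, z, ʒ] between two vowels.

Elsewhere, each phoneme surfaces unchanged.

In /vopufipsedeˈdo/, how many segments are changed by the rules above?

Segments that undergo a rule: /f/ → [v] (rule 4); /e/ → [eː] (rule 1); /e/ → [eː] (rule 1).
All other segments surface unchanged.

3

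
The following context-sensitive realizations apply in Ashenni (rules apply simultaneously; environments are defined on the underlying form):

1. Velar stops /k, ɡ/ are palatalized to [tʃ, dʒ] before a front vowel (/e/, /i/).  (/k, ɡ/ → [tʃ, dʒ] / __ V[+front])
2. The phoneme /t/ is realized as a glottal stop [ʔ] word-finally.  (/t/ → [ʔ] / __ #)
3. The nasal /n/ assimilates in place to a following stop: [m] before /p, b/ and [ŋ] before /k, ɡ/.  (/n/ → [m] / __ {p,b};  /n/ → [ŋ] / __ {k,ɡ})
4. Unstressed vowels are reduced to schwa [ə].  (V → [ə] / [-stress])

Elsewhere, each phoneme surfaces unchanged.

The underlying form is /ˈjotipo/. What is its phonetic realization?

/j/ stays [j].
/o/ (between /j/ and /t/) fails the environment for rule 4, so it stays [o].
/t/ (between /o/ and /i/): rule 2 targets it, but not word-finally → unchanged [t].
/i/ (between /t/ and /p/): in an unstressed syllable, so rule 4 applies → [ə].
/p/ (between /i/ and /o/): no rule targets it → [p].
Rule 4 applies to /o/ (word-final: in an unstressed syllable) → [ə].

[ˈjotəpə]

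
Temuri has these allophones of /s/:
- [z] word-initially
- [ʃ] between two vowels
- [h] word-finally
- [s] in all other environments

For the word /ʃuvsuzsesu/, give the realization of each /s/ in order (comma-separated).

[s], [s], [ʃ]

Occurrence 1 (position 4): no conditioning environment matches → elsewhere allophone [s].
Occurrence 2 (position 7): no conditioning environment matches → elsewhere allophone [s].
Occurrence 3 (position 9): between two vowels → [ʃ].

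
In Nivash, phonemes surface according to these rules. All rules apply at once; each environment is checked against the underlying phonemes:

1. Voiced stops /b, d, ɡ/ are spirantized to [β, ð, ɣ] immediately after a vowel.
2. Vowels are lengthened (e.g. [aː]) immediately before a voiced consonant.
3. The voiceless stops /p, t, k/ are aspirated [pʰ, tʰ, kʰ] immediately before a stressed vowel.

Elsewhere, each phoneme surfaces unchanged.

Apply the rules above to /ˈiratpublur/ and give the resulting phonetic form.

[ˈiːratpuːβluːr]

/i/ (word-initial): before a voiced consonant, so rule 2 applies → [iː].
/r/ — not in any rule's target class → [r].
/a/ (between /r/ and /t/): rule 2 targets it, but not before a voiced consonant → unchanged [a].
/t/ (between /a/ and /p/) is in the target of rule 3 but the environment (immediately before a stressed vowel) is not met → [t].
/p/ — between /t/ and /u/; rule 3 does not apply here → [p].
Rule 2 applies to /u/ (between /p/ and /b/: before a voiced consonant) → [uː].
Rule 1 applies to /b/ (between /u/ and /l/: immediately after a vowel) → [β].
/l/ — not in any rule's target class → [l].
/u/ meets the environment for rule 2 (before a voiced consonant) → [uː].
/r/ (word-final): no rule targets it → [r].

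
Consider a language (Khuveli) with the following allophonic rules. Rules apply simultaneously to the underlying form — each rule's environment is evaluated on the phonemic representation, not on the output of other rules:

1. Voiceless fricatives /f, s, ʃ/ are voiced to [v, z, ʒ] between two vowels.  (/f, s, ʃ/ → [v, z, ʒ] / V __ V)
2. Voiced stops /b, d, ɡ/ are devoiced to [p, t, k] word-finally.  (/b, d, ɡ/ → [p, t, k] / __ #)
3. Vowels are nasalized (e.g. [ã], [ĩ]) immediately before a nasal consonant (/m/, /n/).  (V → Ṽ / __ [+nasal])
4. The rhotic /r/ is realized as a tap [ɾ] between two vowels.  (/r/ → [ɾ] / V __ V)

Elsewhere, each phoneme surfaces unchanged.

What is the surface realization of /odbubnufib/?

[odbubnuvip]

/o/ (word-initial): rule 3 targets it, but not before a nasal consonant → unchanged [o].
/d/ (between /o/ and /b/) fails the environment for rule 2, so it stays [d].
/b/ (between /d/ and /u/) is in the target of rule 2 but the environment (word-finally) is not met → [b].
/u/ (between /b/ and /b/): rule 3 targets it, but not before a nasal consonant → unchanged [u].
/b/ (between /u/ and /n/) is in the target of rule 2 but the environment (word-finally) is not met → [b].
/n/ — not in any rule's target class → [n].
/u/ — between /n/ and /f/; rule 3 does not apply here → [u].
Rule 1 applies to /f/ (between /u/ and /i/: between two vowels) → [v].
/i/ (between /f/ and /b/): rule 3 targets it, but not before a nasal consonant → unchanged [i].
/b/ (word-final) occurs word-finally → [p] by rule 2.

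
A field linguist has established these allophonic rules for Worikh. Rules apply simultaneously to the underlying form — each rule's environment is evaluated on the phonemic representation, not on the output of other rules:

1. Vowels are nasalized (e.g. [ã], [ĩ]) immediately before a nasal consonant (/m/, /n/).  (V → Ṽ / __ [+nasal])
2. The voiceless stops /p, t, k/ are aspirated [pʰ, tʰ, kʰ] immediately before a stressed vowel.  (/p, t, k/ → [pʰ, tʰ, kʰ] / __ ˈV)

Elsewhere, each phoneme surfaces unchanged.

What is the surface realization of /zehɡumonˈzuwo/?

[zehɡũmõnˈzuwo]

/z/ — not in any rule's target class → [z].
/e/ (between /z/ and /h/) fails the environment for rule 1, so it stays [e].
/h/ (between /e/ and /ɡ/): no rule targets it → [h].
/ɡ/ stays [ɡ].
Rule 1 applies to /u/ (between /ɡ/ and /m/: before a nasal consonant) → [ũ].
/m/ stays [m].
/o/ (between /m/ and /n/) occurs before a nasal consonant → [õ] by rule 1.
/n/ (between /o/ and /z/) is unaffected → [n].
/z/ stays [z].
/u/ (between /z/ and /w/): rule 1 targets it, but not before a nasal consonant → unchanged [u].
/w/ (between /u/ and /o/): no rule targets it → [w].
/o/ (word-final): rule 1 targets it, but not before a nasal consonant → unchanged [o].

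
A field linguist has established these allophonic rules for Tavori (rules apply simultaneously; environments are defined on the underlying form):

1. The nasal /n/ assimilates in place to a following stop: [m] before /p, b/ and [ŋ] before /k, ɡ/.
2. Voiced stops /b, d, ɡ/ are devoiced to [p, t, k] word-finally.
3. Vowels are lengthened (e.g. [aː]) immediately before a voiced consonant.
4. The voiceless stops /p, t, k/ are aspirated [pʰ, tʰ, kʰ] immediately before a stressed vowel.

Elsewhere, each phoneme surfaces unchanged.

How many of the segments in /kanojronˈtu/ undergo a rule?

Segments that undergo a rule: /a/ → [aː] (rule 3); /o/ → [oː] (rule 3); /o/ → [oː] (rule 3); /t/ → [tʰ] (rule 4).
All other segments surface unchanged.

4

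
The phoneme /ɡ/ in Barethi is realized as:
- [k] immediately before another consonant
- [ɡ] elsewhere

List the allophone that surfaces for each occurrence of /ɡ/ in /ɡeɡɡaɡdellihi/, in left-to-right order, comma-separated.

[ɡ], [k], [ɡ], [k]

Occurrence 1 (position 1): no conditioning environment matches → elsewhere allophone [ɡ].
Occurrence 2 (position 3): immediately before another consonant → [k].
Occurrence 3 (position 4): no conditioning environment matches → elsewhere allophone [ɡ].
Occurrence 4 (position 6): immediately before another consonant → [k].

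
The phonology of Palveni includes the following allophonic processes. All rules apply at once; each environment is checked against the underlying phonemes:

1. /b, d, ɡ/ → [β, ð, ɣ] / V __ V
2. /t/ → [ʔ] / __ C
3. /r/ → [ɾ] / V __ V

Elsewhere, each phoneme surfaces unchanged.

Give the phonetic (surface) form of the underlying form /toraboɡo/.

/t/ (word-initial): rule 2 targets it, but not immediately before a consonant → unchanged [t].
/o/ (between /t/ and /r/) is unaffected → [o].
Rule 3 applies to /r/ (between /o/ and /a/: between two vowels) → [ɾ].
/a/ stays [a].
/b/ (between /a/ and /o/): between two vowels, so rule 1 applies → [β].
/o/ (between /b/ and /ɡ/) is unaffected → [o].
/ɡ/ (between /o/ and /o/): between two vowels, so rule 1 applies → [ɣ].
/o/ (word-final) is unaffected → [o].

[toɾaβoɣo]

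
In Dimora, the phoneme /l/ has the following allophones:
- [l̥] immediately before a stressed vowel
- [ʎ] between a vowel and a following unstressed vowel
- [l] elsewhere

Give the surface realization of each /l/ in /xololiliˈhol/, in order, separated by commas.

[ʎ], [ʎ], [ʎ], [l]

Occurrence 1 (position 3): between a vowel and a following unstressed vowel → [ʎ].
Occurrence 2 (position 5): between a vowel and a following unstressed vowel → [ʎ].
Occurrence 3 (position 7): between a vowel and a following unstressed vowel → [ʎ].
Occurrence 4 (position 11): no conditioning environment matches → elsewhere allophone [l].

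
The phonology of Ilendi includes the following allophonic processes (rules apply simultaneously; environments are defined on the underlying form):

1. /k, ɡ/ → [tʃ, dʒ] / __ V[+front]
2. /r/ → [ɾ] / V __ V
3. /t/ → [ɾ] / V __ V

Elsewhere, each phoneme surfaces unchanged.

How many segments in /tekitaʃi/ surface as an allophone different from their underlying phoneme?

Segments that undergo a rule: /k/ → [tʃ] (rule 1); /t/ → [ɾ] (rule 3).
All other segments surface unchanged.

2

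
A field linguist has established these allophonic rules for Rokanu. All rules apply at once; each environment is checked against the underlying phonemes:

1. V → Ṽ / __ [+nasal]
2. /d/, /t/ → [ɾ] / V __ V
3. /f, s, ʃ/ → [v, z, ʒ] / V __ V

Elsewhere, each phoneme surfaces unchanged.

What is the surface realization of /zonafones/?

[zõnavõnes]

/z/ (word-initial): no rule targets it → [z].
/o/ (between /z/ and /n/): before a nasal consonant, so rule 1 applies → [õ].
/n/ — not in any rule's target class → [n].
/a/ (between /n/ and /f/): rule 1 targets it, but not before a nasal consonant → unchanged [a].
/f/ (between /a/ and /o/): between two vowels, so rule 3 applies → [v].
/o/ meets the environment for rule 1 (before a nasal consonant) → [õ].
/n/ (between /o/ and /e/) is unaffected → [n].
/e/ (between /n/ and /s/): rule 1 targets it, but not before a nasal consonant → unchanged [e].
/s/ (word-final) fails the environment for rule 3, so it stays [s].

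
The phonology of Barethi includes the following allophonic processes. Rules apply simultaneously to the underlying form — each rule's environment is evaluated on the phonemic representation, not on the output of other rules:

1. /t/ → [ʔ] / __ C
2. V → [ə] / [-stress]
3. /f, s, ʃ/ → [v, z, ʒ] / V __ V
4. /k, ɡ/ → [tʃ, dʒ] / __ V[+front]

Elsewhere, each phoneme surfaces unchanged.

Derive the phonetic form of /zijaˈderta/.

[zəjəˈdertə]

/i/ meets the environment for rule 2 (in an unstressed syllable) → [ə].
/a/ — between /j/ and /d/, in an unstressed syllable — surfaces as [ə] (rule 2).
/e/ — between /d/ and /r/; rule 2 does not apply here → [e].
/t/ (between /r/ and /a/) is in the target of rule 1 but the environment (immediately before a consonant) is not met → [t].
Rule 2 applies to /a/ (word-final: in an unstressed syllable) → [ə].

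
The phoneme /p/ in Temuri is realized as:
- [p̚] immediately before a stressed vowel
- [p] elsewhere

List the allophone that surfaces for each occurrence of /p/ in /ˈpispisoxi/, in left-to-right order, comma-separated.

[p̚], [p]

Occurrence 1 (position 1): immediately before a stressed vowel → [p̚].
Occurrence 2 (position 4): no conditioning environment matches → elsewhere allophone [p].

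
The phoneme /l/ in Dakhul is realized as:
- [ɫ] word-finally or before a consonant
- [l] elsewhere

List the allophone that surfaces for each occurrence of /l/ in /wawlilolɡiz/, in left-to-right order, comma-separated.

[l], [l], [ɫ]

Occurrence 1 (position 4): no conditioning environment matches → elsewhere allophone [l].
Occurrence 2 (position 6): no conditioning environment matches → elsewhere allophone [l].
Occurrence 3 (position 8): word-finally or before a consonant → [ɫ].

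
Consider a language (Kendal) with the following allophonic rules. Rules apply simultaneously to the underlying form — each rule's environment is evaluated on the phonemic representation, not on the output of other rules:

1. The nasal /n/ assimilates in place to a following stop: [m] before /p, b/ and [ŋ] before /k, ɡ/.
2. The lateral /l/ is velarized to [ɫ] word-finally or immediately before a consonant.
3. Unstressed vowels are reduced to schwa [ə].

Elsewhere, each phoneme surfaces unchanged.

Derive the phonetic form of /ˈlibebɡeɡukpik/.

/l/ — word-initial; rule 2 does not apply here → [l].
/i/ (between /l/ and /b/) fails the environment for rule 3, so it stays [i].
/e/ (between /b/ and /b/) occurs in an unstressed syllable → [ə] by rule 3.
/e/ meets the environment for rule 3 (in an unstressed syllable) → [ə].
Rule 3 applies to /u/ (between /ɡ/ and /k/: in an unstressed syllable) → [ə].
/i/ (between /p/ and /k/) occurs in an unstressed syllable → [ə] by rule 3.

[ˈlibəbɡəɡəkpək]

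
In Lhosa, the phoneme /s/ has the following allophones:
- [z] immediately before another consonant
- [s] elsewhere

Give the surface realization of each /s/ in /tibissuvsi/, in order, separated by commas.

Occurrence 1 (position 5): immediately before another consonant → [z].
Occurrence 2 (position 6): no conditioning environment matches → elsewhere allophone [s].
Occurrence 3 (position 9): no conditioning environment matches → elsewhere allophone [s].

[z], [s], [s]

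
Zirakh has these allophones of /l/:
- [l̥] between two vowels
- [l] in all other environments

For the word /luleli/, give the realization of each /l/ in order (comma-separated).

Occurrence 1 (position 1): no conditioning environment matches → elsewhere allophone [l].
Occurrence 2 (position 3): between two vowels → [l̥].
Occurrence 3 (position 5): between two vowels → [l̥].

[l], [l̥], [l̥]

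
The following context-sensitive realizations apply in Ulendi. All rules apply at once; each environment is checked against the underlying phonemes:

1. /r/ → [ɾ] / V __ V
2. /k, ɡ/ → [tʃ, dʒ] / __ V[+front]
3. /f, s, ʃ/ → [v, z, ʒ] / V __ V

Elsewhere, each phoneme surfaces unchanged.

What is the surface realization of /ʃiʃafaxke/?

/ʃ/ — word-initial; rule 3 does not apply here → [ʃ].
/i/ (between /ʃ/ and /ʃ/) is unaffected → [i].
/ʃ/ (between /i/ and /a/): between two vowels, so rule 3 applies → [ʒ].
/a/ — not in any rule's target class → [a].
/f/ (between /a/ and /a/) occurs between two vowels → [v] by rule 3.
/a/ (between /f/ and /x/): no rule targets it → [a].
/x/ (between /a/ and /k/): no rule targets it → [x].
/k/ — between /x/ and /e/, before a front vowel — surfaces as [tʃ] (rule 2).
/e/ stays [e].

[ʃiʒavaxtʃe]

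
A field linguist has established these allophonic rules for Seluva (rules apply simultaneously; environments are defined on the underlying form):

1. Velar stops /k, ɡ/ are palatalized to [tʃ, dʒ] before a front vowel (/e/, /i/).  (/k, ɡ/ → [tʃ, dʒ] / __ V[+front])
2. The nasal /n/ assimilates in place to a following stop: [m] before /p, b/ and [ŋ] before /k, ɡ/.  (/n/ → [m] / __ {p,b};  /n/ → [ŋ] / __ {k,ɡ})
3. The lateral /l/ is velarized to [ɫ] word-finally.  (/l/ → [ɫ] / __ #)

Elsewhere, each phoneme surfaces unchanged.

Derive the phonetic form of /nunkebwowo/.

[nuŋtʃebwowo]

/n/ — word-initial; rule 2 does not apply here → [n].
/u/ — not in any rule's target class → [u].
/n/ (between /u/ and /k/): before a labial or velar stop, so rule 2 applies → [ŋ].
/k/ (between /n/ and /e/) occurs before a front vowel → [tʃ] by rule 1.
/e/ stays [e].
/b/ (between /e/ and /w/): no rule targets it → [b].
/w/ stays [w].
/o/ (between /w/ and /w/): no rule targets it → [o].
/w/ (between /o/ and /o/) is unaffected → [w].
/o/ (word-final) is unaffected → [o].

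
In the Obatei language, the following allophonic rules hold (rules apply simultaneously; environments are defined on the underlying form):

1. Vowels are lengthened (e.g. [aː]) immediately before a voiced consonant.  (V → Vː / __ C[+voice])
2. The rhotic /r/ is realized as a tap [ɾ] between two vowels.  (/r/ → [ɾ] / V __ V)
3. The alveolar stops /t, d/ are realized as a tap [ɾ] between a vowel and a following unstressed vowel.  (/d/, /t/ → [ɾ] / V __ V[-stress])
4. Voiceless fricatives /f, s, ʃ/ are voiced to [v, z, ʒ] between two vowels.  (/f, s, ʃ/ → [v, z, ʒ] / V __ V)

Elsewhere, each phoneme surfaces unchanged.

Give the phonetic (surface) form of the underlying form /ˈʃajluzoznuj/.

/ʃ/ — word-initial; rule 4 does not apply here → [ʃ].
/a/ (between /ʃ/ and /j/): before a voiced consonant, so rule 1 applies → [aː].
/j/ (between /a/ and /l/) is unaffected → [j].
/l/ stays [l].
/u/ meets the environment for rule 1 (before a voiced consonant) → [uː].
/z/ — not in any rule's target class → [z].
/o/ (between /z/ and /z/): before a voiced consonant, so rule 1 applies → [oː].
/z/ (between /o/ and /n/): no rule targets it → [z].
/n/ (between /z/ and /u/): no rule targets it → [n].
/u/ (between /n/ and /j/): before a voiced consonant, so rule 1 applies → [uː].
/j/ (word-final): no rule targets it → [j].

[ˈʃaːjluːzoːznuːj]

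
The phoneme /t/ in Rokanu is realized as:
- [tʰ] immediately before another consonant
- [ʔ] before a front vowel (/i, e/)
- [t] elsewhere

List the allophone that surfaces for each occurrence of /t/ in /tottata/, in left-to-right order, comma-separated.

Occurrence 1 (position 1): no conditioning environment matches → elsewhere allophone [t].
Occurrence 2 (position 3): immediately before another consonant → [tʰ].
Occurrence 3 (position 4): no conditioning environment matches → elsewhere allophone [t].
Occurrence 4 (position 6): no conditioning environment matches → elsewhere allophone [t].

[t], [tʰ], [t], [t]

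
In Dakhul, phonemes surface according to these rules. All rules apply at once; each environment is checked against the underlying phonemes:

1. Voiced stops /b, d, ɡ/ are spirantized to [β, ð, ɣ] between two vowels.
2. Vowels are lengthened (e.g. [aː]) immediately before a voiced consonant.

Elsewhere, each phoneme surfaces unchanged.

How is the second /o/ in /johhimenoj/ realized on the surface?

/o/ meets the environment for rule 2 (before a voiced consonant) → [oː].

[oː]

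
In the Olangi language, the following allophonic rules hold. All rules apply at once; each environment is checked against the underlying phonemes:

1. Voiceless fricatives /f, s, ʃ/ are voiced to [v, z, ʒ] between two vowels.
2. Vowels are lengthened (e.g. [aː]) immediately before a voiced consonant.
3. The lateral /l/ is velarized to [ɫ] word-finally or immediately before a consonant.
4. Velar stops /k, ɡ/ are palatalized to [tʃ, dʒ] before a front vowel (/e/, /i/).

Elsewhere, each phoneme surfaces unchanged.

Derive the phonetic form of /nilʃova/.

/n/ — not in any rule's target class → [n].
/i/ (between /n/ and /l/) occurs before a voiced consonant → [iː] by rule 2.
/l/ (between /i/ and /ʃ/): word-finally or immediately before a consonant, so rule 3 applies → [ɫ].
/ʃ/ (between /l/ and /o/) is in the target of rule 1 but the environment (between two vowels) is not met → [ʃ].
Rule 2 applies to /o/ (between /ʃ/ and /v/: before a voiced consonant) → [oː].
/v/ — not in any rule's target class → [v].
/a/ (word-final) fails the environment for rule 2, so it stays [a].

[niːɫʃoːva]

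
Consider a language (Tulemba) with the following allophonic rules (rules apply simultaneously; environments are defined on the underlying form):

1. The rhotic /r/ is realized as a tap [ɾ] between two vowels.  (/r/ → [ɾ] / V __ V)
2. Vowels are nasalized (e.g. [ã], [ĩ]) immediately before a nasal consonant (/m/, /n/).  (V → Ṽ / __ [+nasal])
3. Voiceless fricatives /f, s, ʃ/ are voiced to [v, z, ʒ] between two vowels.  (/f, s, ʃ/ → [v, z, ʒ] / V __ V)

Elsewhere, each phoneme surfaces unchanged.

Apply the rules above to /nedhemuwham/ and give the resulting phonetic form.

/e/ (between /n/ and /d/): rule 2 targets it, but not before a nasal consonant → unchanged [e].
/e/ (between /h/ and /m/) occurs before a nasal consonant → [ẽ] by rule 2.
/u/ (between /m/ and /w/) is in the target of rule 2 but the environment (before a nasal consonant) is not met → [u].
/a/ meets the environment for rule 2 (before a nasal consonant) → [ã].

[nedhẽmuwhãm]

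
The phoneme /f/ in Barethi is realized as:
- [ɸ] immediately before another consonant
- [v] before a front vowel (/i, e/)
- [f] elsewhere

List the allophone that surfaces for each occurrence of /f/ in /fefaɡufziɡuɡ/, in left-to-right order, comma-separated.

Occurrence 1 (position 1): before a front vowel (/i, e/) → [v].
Occurrence 2 (position 3): no conditioning environment matches → elsewhere allophone [f].
Occurrence 3 (position 7): immediately before another consonant → [ɸ].

[v], [f], [ɸ]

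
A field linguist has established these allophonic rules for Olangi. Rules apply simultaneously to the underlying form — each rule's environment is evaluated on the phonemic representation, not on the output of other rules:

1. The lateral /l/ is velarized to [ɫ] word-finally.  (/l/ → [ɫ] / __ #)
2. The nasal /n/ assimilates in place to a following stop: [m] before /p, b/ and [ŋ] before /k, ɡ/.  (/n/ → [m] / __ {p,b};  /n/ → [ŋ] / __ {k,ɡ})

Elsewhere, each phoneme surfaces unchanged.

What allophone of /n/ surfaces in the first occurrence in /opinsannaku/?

[n]

/n/ (between /i/ and /s/) fails the environment for rule 2, so it stays [n].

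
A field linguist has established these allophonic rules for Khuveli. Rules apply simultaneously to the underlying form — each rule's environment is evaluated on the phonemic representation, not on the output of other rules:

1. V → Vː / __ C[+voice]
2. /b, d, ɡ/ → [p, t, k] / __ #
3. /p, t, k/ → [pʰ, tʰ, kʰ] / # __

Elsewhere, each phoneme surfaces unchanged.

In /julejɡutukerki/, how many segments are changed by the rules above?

3

Segments that undergo a rule: /u/ → [uː] (rule 1); /e/ → [eː] (rule 1); /e/ → [eː] (rule 1).
All other segments surface unchanged.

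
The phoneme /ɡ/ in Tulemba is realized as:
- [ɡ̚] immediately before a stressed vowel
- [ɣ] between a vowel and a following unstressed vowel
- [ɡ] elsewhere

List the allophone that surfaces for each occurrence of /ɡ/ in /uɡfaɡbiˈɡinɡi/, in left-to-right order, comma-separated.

Occurrence 1 (position 2): no conditioning environment matches → elsewhere allophone [ɡ].
Occurrence 2 (position 5): no conditioning environment matches → elsewhere allophone [ɡ].
Occurrence 3 (position 8): immediately before a stressed vowel → [ɡ̚].
Occurrence 4 (position 11): no conditioning environment matches → elsewhere allophone [ɡ].

[ɡ], [ɡ], [ɡ̚], [ɡ]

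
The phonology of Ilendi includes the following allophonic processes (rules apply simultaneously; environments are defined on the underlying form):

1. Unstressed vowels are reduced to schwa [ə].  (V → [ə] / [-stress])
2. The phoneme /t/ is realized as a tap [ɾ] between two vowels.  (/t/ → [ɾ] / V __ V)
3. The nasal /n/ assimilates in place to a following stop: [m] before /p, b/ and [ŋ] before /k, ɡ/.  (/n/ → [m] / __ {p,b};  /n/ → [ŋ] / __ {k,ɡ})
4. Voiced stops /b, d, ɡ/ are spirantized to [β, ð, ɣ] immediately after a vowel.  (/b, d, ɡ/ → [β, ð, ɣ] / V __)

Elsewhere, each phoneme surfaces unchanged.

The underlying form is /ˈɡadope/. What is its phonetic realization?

/ɡ/ — word-initial; rule 4 does not apply here → [ɡ].
/a/ (between /ɡ/ and /d/) is in the target of rule 1 but the environment (in an unstressed syllable) is not met → [a].
/d/ (between /a/ and /o/): immediately after a vowel, so rule 4 applies → [ð].
/o/ (between /d/ and /p/): in an unstressed syllable, so rule 1 applies → [ə].
/p/ — not in any rule's target class → [p].
/e/ (word-final): in an unstressed syllable, so rule 1 applies → [ə].

[ˈɡaðəpə]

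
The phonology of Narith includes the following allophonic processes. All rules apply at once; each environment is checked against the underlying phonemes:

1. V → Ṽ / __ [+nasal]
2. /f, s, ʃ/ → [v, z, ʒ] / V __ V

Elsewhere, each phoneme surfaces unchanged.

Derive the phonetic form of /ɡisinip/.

[ɡizĩnip]

/ɡ/ (word-initial) is unaffected → [ɡ].
/i/ (between /ɡ/ and /s/) fails the environment for rule 1, so it stays [i].
/s/ meets the environment for rule 2 (between two vowels) → [z].
/i/ (between /s/ and /n/): before a nasal consonant, so rule 1 applies → [ĩ].
/n/ (between /i/ and /i/) is unaffected → [n].
/i/ (between /n/ and /p/) is in the target of rule 1 but the environment (before a nasal consonant) is not met → [i].
/p/ stays [p].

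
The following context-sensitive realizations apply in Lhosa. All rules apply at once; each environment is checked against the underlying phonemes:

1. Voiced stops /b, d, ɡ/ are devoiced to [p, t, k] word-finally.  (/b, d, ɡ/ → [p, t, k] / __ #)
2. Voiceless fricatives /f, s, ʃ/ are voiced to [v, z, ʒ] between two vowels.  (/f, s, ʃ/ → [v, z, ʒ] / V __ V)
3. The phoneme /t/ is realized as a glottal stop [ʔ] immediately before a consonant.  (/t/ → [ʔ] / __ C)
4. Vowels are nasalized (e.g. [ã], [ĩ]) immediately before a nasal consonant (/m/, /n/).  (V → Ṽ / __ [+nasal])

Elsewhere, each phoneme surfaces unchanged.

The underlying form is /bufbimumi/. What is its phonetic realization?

/b/ — word-initial; rule 1 does not apply here → [b].
/u/ (between /b/ and /f/): rule 4 targets it, but not before a nasal consonant → unchanged [u].
/f/ (between /u/ and /b/) is in the target of rule 2 but the environment (between two vowels) is not met → [f].
/b/ — between /f/ and /i/; rule 1 does not apply here → [b].
Rule 4 applies to /i/ (between /b/ and /m/: before a nasal consonant) → [ĩ].
/m/ (between /i/ and /u/): no rule targets it → [m].
/u/ (between /m/ and /m/): before a nasal consonant, so rule 4 applies → [ũ].
/m/ — not in any rule's target class → [m].
/i/ (word-final) is in the target of rule 4 but the environment (before a nasal consonant) is not met → [i].

[bufbĩmũmi]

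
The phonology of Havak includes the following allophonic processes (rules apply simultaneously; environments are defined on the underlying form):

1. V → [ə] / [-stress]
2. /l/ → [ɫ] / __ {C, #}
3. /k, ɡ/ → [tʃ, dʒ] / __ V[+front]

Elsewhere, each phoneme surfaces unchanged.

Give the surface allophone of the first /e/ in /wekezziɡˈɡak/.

[ə]

Rule 1 applies to /e/ (between /w/ and /k/: in an unstressed syllable) → [ə].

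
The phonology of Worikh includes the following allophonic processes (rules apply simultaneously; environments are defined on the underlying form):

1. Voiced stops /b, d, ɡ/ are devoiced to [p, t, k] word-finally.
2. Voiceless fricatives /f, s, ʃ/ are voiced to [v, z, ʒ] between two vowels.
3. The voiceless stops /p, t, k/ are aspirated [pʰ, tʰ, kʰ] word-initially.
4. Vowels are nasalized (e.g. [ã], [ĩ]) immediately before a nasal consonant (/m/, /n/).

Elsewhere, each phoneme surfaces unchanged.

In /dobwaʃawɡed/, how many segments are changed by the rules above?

2

Segments that undergo a rule: /ʃ/ → [ʒ] (rule 2); /d/ → [t] (rule 1).
All other segments surface unchanged.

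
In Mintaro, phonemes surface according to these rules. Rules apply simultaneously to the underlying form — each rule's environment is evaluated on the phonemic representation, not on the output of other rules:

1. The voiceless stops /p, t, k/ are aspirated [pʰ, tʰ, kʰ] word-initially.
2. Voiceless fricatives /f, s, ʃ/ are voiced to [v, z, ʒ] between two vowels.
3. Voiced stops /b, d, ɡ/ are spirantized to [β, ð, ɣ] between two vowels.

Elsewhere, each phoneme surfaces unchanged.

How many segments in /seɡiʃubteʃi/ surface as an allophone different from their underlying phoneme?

3

Segments that undergo a rule: /ɡ/ → [ɣ] (rule 3); /ʃ/ → [ʒ] (rule 2); /ʃ/ → [ʒ] (rule 2).
All other segments surface unchanged.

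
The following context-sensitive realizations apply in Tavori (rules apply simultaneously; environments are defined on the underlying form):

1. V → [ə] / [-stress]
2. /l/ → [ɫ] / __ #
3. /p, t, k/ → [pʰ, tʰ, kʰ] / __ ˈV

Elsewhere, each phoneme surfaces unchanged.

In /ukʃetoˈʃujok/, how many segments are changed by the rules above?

Segments that undergo a rule: /u/ → [ə] (rule 1); /e/ → [ə] (rule 1); /o/ → [ə] (rule 1); /o/ → [ə] (rule 1).
All other segments surface unchanged.

4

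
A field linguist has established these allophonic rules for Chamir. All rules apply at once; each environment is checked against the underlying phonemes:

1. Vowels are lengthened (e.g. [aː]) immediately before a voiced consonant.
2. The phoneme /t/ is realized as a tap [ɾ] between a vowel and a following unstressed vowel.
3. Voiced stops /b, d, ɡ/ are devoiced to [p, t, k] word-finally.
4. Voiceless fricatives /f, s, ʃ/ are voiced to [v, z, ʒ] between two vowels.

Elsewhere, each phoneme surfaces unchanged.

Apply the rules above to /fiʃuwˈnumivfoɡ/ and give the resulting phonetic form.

[fiʒuːwˈnuːmiːvfoːk]

/f/ — word-initial; rule 4 does not apply here → [f].
/i/ (between /f/ and /ʃ/) is in the target of rule 1 but the environment (before a voiced consonant) is not met → [i].
Rule 4 applies to /ʃ/ (between /i/ and /u/: between two vowels) → [ʒ].
/u/ (between /ʃ/ and /w/) occurs before a voiced consonant → [uː] by rule 1.
/w/ stays [w].
/n/ (between /w/ and /u/) is unaffected → [n].
/u/ — between /n/ and /m/, before a voiced consonant — surfaces as [uː] (rule 1).
/m/ (between /u/ and /i/) is unaffected → [m].
/i/ (between /m/ and /v/) occurs before a voiced consonant → [iː] by rule 1.
/v/ (between /i/ and /f/): no rule targets it → [v].
/f/ (between /v/ and /o/) is in the target of rule 4 but the environment (between two vowels) is not met → [f].
/o/ (between /f/ and /ɡ/) occurs before a voiced consonant → [oː] by rule 1.
/ɡ/ (word-final) occurs word-finally → [k] by rule 3.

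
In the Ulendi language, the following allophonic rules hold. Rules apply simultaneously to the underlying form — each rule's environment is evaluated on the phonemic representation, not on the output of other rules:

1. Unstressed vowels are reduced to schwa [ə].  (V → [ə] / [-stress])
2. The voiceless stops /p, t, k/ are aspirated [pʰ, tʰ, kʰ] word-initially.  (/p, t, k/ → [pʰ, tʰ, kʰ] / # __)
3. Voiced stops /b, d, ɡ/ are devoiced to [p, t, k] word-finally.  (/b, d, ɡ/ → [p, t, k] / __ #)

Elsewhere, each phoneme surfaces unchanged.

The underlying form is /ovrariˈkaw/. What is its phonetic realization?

[əvrərəˈkaw]

/o/ (word-initial) occurs in an unstressed syllable → [ə] by rule 1.
/v/ (between /o/ and /r/) is unaffected → [v].
/r/ (between /v/ and /a/) is unaffected → [r].
/a/ — between /r/ and /r/, in an unstressed syllable — surfaces as [ə] (rule 1).
/r/ stays [r].
/i/ (between /r/ and /k/): in an unstressed syllable, so rule 1 applies → [ə].
/k/ (between /i/ and /a/) fails the environment for rule 2, so it stays [k].
/a/ (between /k/ and /w/) fails the environment for rule 1, so it stays [a].
/w/ stays [w].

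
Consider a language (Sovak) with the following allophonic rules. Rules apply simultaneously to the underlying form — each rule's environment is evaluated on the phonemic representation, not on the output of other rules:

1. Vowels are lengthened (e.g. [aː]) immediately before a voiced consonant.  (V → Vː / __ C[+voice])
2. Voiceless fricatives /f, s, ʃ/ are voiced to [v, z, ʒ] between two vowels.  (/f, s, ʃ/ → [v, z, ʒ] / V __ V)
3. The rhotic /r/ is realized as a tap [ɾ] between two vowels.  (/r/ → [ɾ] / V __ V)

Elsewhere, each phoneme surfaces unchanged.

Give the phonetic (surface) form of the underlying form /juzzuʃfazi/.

[juːzzuʃfaːzi]

/j/ stays [j].
Rule 1 applies to /u/ (between /j/ and /z/: before a voiced consonant) → [uː].
/z/ stays [z].
/z/ (between /z/ and /u/): no rule targets it → [z].
/u/ (between /z/ and /ʃ/): rule 1 targets it, but not before a voiced consonant → unchanged [u].
/ʃ/ — between /u/ and /f/; rule 2 does not apply here → [ʃ].
/f/ (between /ʃ/ and /a/): rule 2 targets it, but not between two vowels → unchanged [f].
/a/ meets the environment for rule 1 (before a voiced consonant) → [aː].
/z/ stays [z].
/i/ (word-final) fails the environment for rule 1, so it stays [i].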